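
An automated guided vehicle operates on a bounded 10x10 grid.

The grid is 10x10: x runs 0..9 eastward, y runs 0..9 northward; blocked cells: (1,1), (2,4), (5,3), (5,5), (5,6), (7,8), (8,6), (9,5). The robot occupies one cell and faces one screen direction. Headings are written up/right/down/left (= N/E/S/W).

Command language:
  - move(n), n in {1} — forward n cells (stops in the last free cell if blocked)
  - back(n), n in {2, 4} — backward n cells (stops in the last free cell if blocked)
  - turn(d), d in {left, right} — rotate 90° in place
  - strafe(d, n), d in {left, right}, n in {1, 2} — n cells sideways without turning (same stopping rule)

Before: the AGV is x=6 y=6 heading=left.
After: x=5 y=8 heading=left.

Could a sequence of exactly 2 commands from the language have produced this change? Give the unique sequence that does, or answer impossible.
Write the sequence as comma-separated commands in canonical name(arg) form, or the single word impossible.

strafe(right, 2), move(1)

key: still facing W at the end — nothing in the sequence rotates
from: x=6 y=6 heading=left
[1] after strafe(right, 2): x=6 y=8 heading=left
[2] after move(1): x=5 y=8 heading=left
uniquely the one of 81 2-step routes that fits.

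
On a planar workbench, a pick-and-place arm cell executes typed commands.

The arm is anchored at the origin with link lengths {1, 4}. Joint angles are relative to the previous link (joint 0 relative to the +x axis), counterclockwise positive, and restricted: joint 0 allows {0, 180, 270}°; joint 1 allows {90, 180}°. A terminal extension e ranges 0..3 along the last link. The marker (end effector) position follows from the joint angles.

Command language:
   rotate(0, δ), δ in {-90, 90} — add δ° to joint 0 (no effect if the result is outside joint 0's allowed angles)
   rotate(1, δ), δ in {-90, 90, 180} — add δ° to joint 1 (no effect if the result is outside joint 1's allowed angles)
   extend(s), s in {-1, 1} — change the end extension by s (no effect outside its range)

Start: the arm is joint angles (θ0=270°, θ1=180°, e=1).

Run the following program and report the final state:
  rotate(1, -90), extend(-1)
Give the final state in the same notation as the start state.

start: joint angles (θ0=270°, θ1=180°, e=1)
1. rotate(1, -90) → joint angles (θ0=270°, θ1=90°, e=1)
2. extend(-1) → joint angles (θ0=270°, θ1=90°, e=0)

joint angles (θ0=270°, θ1=90°, e=0)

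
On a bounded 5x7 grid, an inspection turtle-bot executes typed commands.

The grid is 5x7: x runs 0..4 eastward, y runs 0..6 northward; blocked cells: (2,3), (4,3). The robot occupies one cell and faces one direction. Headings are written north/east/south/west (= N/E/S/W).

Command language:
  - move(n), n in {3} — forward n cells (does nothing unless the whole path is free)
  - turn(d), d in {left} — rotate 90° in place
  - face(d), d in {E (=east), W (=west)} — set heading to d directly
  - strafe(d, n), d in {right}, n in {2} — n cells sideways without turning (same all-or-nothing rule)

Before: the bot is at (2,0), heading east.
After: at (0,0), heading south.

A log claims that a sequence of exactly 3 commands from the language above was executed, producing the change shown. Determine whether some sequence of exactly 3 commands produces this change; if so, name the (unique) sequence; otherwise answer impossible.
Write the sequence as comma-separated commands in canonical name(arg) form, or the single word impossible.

key: running strafe(right, 2) before face(W) would end elsewhere — order is forced
begin: at (2,0), heading east
[1] after face(W): at (2,0), heading west
[2] after turn(left): at (2,0), heading south
[3] after strafe(right, 2): at (0,0), heading south
all 125 alternatives checked — unique.

face(W), turn(left), strafe(right, 2)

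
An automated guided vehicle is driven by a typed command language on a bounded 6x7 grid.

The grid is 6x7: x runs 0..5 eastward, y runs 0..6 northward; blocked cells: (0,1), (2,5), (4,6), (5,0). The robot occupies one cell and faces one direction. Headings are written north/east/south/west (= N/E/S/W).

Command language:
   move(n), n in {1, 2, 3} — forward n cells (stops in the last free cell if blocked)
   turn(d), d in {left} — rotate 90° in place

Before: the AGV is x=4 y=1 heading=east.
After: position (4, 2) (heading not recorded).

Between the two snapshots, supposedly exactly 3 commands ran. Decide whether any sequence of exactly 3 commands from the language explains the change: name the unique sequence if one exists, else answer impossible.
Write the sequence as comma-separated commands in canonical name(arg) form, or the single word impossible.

from: x=4 y=1 heading=east
t=1 turn(left) ⇒ x=4 y=1 heading=north
t=2 move(1) ⇒ x=4 y=2 heading=north
t=3 turn(left) ⇒ x=4 y=2 heading=west
uniquely the one of 64 3-step routes that fits.

turn(left), move(1), turn(left)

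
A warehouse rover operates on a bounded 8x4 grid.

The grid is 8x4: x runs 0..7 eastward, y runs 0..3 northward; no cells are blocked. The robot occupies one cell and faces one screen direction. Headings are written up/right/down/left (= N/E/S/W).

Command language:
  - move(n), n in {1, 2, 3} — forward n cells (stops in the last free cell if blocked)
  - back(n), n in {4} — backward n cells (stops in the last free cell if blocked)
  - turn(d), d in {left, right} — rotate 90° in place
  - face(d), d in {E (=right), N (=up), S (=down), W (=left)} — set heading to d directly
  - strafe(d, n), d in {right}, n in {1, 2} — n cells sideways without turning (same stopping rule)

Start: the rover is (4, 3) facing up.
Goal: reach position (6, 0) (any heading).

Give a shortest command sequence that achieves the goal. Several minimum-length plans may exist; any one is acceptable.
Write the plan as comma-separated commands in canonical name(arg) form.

from: (4, 3) facing up
step 1 (back(4)): (4, 0) facing up
step 2 (strafe(right, 2)): (6, 0) facing up
no 1-step plan works, so 2 is optimal.

back(4), strafe(right, 2)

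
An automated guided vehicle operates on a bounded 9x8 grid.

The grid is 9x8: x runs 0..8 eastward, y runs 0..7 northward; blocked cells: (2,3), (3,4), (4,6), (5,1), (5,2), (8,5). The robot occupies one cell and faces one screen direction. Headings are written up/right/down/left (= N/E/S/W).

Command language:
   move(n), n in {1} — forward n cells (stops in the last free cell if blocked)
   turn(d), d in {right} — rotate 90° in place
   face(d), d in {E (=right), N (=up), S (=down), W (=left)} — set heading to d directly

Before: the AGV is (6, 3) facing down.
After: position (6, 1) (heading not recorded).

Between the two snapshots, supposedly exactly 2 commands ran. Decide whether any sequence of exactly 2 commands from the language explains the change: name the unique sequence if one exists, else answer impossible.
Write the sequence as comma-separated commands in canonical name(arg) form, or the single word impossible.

from: (6, 3) facing down
[1] after move(1): (6, 2) facing down
[2] after move(1): (6, 1) facing down
no rival 2-sequence matches.

move(1), move(1)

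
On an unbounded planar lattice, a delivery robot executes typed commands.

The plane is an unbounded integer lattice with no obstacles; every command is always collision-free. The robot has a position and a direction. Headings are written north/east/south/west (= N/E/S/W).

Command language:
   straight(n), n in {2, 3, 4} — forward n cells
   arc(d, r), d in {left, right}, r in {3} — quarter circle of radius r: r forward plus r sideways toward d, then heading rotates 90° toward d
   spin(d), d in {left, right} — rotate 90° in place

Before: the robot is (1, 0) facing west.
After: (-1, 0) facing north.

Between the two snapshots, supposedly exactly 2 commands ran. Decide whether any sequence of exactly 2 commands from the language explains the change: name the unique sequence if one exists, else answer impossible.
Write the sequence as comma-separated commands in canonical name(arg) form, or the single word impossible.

straight(2), spin(right)

key: order matters: swapping straight(2) and spin(right) lands elsewhere
from: (1, 0) facing west
1. straight(2) → (-1, 0) facing west
2. spin(right) → (-1, 0) facing north
no other 2-command option fits: unique.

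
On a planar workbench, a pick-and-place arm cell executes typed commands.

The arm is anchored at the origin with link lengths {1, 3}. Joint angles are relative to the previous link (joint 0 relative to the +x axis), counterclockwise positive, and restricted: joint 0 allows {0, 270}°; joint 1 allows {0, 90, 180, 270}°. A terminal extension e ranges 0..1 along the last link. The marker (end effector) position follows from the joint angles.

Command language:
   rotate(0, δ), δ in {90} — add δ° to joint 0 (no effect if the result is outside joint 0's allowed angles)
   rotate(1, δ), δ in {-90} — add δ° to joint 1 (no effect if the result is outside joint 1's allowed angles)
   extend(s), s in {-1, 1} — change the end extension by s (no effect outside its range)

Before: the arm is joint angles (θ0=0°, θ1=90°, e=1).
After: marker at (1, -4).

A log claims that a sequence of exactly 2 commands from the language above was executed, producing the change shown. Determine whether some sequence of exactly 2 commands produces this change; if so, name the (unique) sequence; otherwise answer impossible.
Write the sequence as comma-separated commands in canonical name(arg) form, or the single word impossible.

rotate(1, -90), rotate(1, -90)

from: joint angles (θ0=0°, θ1=90°, e=1)
t=1 rotate(1, -90) ⇒ joint angles (θ0=0°, θ1=0°, e=1)
t=2 rotate(1, -90) ⇒ joint angles (θ0=0°, θ1=270°, e=1)
all 16 alternatives checked — unique.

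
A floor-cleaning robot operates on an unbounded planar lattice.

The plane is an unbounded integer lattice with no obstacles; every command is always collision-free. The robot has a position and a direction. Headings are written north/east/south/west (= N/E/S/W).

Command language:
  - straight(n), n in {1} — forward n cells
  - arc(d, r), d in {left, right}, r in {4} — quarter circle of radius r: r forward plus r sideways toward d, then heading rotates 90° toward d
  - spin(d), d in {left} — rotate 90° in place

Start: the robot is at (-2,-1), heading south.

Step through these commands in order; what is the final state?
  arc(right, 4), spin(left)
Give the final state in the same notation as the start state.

at (-6,-5), heading south

t0: at (-2,-1), heading south
[1] after arc(right, 4): at (-6,-5), heading west
[2] after spin(left): at (-6,-5), heading south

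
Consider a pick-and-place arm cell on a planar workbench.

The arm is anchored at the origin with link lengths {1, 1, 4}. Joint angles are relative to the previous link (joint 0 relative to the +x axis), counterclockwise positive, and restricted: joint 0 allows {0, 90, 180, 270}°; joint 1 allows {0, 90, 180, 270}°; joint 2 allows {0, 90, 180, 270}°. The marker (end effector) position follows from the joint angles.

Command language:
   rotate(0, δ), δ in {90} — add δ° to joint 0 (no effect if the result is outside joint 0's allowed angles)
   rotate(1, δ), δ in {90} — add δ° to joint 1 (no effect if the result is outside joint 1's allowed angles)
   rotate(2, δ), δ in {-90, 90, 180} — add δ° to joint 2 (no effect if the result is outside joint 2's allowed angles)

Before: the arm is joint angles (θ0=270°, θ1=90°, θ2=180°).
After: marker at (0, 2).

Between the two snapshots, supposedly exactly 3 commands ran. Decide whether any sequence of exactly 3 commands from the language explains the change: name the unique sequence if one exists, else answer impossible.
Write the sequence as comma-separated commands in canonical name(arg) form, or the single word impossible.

begin: joint angles (θ0=270°, θ1=90°, θ2=180°)
step 1 (rotate(1, 90)): joint angles (θ0=270°, θ1=180°, θ2=180°)
step 2 (rotate(1, 90)): joint angles (θ0=270°, θ1=270°, θ2=180°)
step 3 (rotate(1, 90)): joint angles (θ0=270°, θ1=0°, θ2=180°)
no rival 3-sequence matches.

rotate(1, 90), rotate(1, 90), rotate(1, 90)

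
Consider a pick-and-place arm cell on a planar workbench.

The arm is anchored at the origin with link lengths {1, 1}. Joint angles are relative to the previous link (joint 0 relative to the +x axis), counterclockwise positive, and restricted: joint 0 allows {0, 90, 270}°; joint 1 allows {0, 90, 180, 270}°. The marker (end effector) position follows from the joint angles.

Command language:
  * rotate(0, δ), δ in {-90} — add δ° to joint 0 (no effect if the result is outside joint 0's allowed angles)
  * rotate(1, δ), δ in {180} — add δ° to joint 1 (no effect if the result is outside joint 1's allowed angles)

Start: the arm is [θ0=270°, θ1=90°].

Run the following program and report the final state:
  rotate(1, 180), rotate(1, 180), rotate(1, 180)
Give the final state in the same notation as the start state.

t0: [θ0=270°, θ1=90°]
[1] after rotate(1, 180): [θ0=270°, θ1=270°]
[2] after rotate(1, 180): [θ0=270°, θ1=90°]
[3] after rotate(1, 180): [θ0=270°, θ1=270°]

[θ0=270°, θ1=270°]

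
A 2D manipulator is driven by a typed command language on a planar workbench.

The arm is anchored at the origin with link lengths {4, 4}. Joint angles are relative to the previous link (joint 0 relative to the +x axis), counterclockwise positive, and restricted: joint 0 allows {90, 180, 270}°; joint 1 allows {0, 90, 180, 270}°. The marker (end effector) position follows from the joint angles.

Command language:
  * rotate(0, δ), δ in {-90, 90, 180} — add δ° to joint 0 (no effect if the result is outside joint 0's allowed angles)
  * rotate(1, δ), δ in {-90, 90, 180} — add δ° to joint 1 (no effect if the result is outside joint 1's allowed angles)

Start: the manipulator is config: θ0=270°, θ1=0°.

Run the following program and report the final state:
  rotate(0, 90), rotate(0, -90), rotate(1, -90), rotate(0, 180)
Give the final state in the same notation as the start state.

start: config: θ0=270°, θ1=0°
t=1 rotate(0, 90) ⇒ config: θ0=270°, θ1=0°
t=2 rotate(0, -90) ⇒ config: θ0=180°, θ1=0°
t=3 rotate(1, -90) ⇒ config: θ0=180°, θ1=270°
t=4 rotate(0, 180) ⇒ config: θ0=180°, θ1=270°

config: θ0=180°, θ1=270°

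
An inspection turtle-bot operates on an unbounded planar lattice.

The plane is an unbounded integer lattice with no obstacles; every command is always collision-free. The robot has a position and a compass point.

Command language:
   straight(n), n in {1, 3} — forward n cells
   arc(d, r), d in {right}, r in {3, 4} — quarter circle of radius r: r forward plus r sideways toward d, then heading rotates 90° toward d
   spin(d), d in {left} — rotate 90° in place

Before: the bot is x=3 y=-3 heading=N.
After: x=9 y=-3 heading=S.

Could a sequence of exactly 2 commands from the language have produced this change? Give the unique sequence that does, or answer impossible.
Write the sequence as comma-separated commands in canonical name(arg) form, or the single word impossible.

arc(right, 3), arc(right, 3)

key: cell and facing (now S) both changed — the 2 commands mix motion and turning
from: x=3 y=-3 heading=N
[1] after arc(right, 3): x=6 y=0 heading=E
[2] after arc(right, 3): x=9 y=-3 heading=S
all 25 alternatives checked — unique.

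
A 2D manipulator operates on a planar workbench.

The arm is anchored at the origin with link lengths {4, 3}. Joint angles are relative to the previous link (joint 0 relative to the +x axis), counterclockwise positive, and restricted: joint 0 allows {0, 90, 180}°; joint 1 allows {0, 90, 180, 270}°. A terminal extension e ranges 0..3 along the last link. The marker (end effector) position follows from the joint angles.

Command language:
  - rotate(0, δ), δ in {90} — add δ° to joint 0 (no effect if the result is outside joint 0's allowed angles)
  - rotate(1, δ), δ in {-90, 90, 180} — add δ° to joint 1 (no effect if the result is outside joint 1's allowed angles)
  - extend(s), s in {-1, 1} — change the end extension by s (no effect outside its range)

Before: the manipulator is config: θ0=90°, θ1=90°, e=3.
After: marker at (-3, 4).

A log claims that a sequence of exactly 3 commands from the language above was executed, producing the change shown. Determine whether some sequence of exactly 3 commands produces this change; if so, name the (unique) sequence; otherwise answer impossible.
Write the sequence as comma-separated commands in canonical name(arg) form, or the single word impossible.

from: config: θ0=90°, θ1=90°, e=3
[1] after extend(-1): config: θ0=90°, θ1=90°, e=2
[2] after extend(-1): config: θ0=90°, θ1=90°, e=1
[3] after extend(-1): config: θ0=90°, θ1=90°, e=0
no other 3-command option fits: unique.

extend(-1), extend(-1), extend(-1)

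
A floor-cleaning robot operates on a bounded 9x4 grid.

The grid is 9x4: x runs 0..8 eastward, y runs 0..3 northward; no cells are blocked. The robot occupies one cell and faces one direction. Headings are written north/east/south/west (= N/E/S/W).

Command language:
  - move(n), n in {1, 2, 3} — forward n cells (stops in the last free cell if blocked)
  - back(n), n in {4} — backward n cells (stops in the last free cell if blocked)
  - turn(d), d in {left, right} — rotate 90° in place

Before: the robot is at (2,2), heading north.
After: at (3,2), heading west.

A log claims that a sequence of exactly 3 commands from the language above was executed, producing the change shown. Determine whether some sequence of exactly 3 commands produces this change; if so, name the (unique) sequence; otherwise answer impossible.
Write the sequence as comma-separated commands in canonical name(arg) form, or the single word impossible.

key: order matters: swapping turn(left) and move(3) lands elsewhere
t0: at (2,2), heading north
t=1 turn(left) ⇒ at (2,2), heading west
t=2 back(4) ⇒ at (6,2), heading west
t=3 move(3) ⇒ at (3,2), heading west
all 216 alternatives checked — unique.

turn(left), back(4), move(3)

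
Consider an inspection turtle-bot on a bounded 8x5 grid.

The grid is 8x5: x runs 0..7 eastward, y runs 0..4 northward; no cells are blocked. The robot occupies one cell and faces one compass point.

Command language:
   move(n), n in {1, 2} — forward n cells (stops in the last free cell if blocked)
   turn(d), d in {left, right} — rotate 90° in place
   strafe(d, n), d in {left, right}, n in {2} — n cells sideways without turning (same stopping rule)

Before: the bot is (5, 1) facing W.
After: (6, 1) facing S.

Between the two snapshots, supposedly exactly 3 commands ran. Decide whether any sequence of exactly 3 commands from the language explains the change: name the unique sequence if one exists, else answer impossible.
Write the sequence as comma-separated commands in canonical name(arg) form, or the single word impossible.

key: order matters: swapping move(1) and strafe(left, 2) lands elsewhere
initial: (5, 1) facing W
step 1 (move(1)): (4, 1) facing W
step 2 (turn(left)): (4, 1) facing S
step 3 (strafe(left, 2)): (6, 1) facing S
no other 3-command option fits: unique.

move(1), turn(left), strafe(left, 2)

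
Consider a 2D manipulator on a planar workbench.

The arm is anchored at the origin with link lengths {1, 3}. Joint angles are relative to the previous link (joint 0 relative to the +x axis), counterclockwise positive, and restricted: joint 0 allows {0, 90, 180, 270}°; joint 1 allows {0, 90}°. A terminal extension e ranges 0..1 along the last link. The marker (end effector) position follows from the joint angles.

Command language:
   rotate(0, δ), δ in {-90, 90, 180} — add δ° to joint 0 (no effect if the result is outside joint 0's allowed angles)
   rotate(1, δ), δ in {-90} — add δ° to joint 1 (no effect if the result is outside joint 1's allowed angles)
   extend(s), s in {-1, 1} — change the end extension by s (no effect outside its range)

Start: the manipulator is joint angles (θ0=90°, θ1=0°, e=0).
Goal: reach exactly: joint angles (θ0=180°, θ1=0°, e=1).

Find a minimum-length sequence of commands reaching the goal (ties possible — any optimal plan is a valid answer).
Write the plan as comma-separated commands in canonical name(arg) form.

rotate(0, 90), extend(1)

t0: joint angles (θ0=90°, θ1=0°, e=0)
[1] after rotate(0, 90): joint angles (θ0=180°, θ1=0°, e=0)
[2] after extend(1): joint angles (θ0=180°, θ1=0°, e=1)
shorter routes all fall short; 2 is best.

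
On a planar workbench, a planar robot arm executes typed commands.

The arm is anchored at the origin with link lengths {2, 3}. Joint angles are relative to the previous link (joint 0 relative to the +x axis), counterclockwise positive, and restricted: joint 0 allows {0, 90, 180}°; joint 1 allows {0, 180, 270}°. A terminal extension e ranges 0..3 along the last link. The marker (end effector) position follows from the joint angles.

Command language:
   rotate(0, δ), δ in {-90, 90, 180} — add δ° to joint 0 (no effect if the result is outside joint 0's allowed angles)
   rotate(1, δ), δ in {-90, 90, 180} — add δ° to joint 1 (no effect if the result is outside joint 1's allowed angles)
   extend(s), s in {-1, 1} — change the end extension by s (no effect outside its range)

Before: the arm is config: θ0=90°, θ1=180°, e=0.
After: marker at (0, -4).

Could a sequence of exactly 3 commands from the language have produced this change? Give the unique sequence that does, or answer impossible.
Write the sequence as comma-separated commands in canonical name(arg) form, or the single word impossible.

extend(1), extend(1), extend(1)

initial: config: θ0=90°, θ1=180°, e=0
1. extend(1) → config: θ0=90°, θ1=180°, e=1
2. extend(1) → config: θ0=90°, θ1=180°, e=2
3. extend(1) → config: θ0=90°, θ1=180°, e=3
all 512 alternatives checked — unique.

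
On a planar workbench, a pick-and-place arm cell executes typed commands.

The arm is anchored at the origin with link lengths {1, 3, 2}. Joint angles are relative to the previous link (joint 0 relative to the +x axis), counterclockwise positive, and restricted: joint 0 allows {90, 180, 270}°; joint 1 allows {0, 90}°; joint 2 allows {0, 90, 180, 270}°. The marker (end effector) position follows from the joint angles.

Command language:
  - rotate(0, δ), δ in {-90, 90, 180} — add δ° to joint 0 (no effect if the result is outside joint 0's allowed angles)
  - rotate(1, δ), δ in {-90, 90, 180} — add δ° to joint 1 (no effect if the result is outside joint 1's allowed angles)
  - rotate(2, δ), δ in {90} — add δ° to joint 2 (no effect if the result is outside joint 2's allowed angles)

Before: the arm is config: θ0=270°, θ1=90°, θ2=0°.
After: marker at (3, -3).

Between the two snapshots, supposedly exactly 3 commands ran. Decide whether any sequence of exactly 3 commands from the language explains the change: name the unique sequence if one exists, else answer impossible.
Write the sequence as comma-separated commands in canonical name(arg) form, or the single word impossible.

rotate(2, 90), rotate(2, 90), rotate(2, 90)

t0: config: θ0=270°, θ1=90°, θ2=0°
step 1 (rotate(2, 90)): config: θ0=270°, θ1=90°, θ2=90°
step 2 (rotate(2, 90)): config: θ0=270°, θ1=90°, θ2=180°
step 3 (rotate(2, 90)): config: θ0=270°, θ1=90°, θ2=270°
no rival 3-sequence matches.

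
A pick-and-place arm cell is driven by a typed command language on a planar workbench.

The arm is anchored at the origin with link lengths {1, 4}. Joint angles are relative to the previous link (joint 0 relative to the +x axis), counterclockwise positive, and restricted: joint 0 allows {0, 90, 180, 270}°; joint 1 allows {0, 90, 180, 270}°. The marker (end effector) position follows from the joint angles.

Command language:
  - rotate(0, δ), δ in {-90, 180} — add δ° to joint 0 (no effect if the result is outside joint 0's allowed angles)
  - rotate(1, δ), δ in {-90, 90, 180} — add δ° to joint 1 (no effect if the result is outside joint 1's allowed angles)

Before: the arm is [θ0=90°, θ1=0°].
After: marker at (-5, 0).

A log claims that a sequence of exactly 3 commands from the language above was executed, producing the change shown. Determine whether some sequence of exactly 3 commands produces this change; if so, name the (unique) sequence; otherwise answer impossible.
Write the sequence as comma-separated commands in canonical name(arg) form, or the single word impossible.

from: [θ0=90°, θ1=0°]
[1] after rotate(0, -90): [θ0=0°, θ1=0°]
[2] after rotate(0, -90): [θ0=270°, θ1=0°]
[3] after rotate(0, -90): [θ0=180°, θ1=0°]
uniquely the one of 125 3-step routes that fits.

rotate(0, -90), rotate(0, -90), rotate(0, -90)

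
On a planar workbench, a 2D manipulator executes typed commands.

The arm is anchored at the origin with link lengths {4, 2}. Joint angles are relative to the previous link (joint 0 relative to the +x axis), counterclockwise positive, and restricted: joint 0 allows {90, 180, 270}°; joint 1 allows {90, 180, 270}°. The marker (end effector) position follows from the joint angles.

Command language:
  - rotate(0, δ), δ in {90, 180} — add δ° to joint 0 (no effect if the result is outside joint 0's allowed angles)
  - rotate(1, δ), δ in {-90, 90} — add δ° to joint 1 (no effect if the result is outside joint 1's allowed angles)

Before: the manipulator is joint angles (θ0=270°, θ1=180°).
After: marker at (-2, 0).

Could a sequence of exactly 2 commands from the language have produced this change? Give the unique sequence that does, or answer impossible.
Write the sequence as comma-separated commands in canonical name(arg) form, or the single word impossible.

rotate(0, 180), rotate(0, 90)

key: running rotate(0, 90) before rotate(0, 180) would end elsewhere — order is forced
t0: joint angles (θ0=270°, θ1=180°)
step 1 (rotate(0, 180)): joint angles (θ0=90°, θ1=180°)
step 2 (rotate(0, 90)): joint angles (θ0=180°, θ1=180°)
no rival 2-sequence matches.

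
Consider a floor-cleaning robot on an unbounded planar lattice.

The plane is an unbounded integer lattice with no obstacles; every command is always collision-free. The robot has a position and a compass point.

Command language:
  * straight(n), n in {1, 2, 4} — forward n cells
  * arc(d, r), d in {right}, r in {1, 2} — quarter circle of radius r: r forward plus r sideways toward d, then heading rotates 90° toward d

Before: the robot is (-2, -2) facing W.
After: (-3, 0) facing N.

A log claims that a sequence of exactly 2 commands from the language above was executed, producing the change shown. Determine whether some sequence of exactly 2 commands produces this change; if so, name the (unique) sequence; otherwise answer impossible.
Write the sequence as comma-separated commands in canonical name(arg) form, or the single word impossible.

key: running straight(1) before arc(right, 1) would end elsewhere — order is forced
start: (-2, -2) facing W
step 1 (arc(right, 1)): (-3, -1) facing N
step 2 (straight(1)): (-3, 0) facing N
no other 2-command option fits: unique.

arc(right, 1), straight(1)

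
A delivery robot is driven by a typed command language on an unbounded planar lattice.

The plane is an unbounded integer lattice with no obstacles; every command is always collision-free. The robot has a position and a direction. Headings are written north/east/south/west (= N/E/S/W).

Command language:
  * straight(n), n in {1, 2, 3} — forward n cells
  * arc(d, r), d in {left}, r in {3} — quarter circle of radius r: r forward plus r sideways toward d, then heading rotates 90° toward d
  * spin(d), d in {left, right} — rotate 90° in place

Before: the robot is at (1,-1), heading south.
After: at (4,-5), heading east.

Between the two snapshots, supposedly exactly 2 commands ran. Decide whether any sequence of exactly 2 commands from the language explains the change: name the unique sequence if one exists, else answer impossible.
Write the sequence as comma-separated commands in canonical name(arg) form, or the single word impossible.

key: order matters: swapping straight(1) and arc(left, 3) lands elsewhere
from: at (1,-1), heading south
[1] after straight(1): at (1,-2), heading south
[2] after arc(left, 3): at (4,-5), heading east
no rival 2-sequence matches.

straight(1), arc(left, 3)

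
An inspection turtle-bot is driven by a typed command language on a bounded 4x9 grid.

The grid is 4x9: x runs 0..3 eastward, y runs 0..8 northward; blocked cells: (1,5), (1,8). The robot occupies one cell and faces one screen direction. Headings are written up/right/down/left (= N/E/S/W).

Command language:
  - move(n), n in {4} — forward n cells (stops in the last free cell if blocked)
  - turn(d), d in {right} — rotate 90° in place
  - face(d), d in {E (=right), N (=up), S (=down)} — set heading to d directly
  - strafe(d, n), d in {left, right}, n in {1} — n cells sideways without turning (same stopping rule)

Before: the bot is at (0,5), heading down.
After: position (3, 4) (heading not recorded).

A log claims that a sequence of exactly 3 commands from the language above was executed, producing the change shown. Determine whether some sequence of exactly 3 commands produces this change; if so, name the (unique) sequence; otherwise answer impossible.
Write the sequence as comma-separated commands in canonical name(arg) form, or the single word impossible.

face(E), strafe(right, 1), move(4)

key: order matters: swapping face(E) and move(4) lands elsewhere
initial: at (0,5), heading down
[1] after face(E): at (0,5), heading right
[2] after strafe(right, 1): at (0,4), heading right
[3] after move(4): at (3,4), heading right
no rival 3-sequence matches.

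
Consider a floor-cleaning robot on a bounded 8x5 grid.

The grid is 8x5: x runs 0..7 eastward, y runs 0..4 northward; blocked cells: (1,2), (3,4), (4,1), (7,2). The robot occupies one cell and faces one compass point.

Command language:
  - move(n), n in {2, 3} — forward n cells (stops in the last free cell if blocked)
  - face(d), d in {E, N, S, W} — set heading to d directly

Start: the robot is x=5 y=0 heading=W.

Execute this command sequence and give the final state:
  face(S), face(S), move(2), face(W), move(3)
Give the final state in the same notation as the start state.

x=2 y=0 heading=W

from: x=5 y=0 heading=W
step 1 (face(S)): x=5 y=0 heading=S
step 2 (face(S)): x=5 y=0 heading=S
step 3 (move(2)): x=5 y=0 heading=S
step 4 (face(W)): x=5 y=0 heading=W
step 5 (move(3)): x=2 y=0 heading=W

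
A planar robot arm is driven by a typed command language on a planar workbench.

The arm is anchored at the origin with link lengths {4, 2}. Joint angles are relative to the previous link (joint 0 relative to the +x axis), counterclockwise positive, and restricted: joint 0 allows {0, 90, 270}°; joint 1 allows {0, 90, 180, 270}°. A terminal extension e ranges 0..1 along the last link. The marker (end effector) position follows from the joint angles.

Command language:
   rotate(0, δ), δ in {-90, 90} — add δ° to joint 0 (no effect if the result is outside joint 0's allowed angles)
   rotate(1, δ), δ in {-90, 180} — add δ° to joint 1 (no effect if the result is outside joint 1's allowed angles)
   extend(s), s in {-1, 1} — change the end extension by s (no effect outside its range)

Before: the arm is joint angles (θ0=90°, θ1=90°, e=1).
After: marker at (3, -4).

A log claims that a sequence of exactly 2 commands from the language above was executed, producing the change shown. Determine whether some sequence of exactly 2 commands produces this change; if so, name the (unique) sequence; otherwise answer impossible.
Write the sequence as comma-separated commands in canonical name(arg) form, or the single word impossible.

rotate(0, -90), rotate(0, -90)

begin: joint angles (θ0=90°, θ1=90°, e=1)
t=1 rotate(0, -90) ⇒ joint angles (θ0=0°, θ1=90°, e=1)
t=2 rotate(0, -90) ⇒ joint angles (θ0=270°, θ1=90°, e=1)
no rival 2-sequence matches.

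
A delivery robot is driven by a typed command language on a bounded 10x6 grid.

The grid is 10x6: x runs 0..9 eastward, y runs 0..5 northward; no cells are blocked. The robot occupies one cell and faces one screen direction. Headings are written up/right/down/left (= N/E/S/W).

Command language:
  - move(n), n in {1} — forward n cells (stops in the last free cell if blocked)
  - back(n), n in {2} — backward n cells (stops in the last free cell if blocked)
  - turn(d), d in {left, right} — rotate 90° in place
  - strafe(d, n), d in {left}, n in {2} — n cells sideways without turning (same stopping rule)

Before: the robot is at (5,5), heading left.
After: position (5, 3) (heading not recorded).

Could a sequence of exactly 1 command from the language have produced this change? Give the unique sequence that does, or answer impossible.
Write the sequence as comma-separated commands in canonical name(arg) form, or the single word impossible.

strafe(left, 2)

initial: at (5,5), heading left
1. strafe(left, 2) → at (5,3), heading left
all 5 alternatives checked — unique.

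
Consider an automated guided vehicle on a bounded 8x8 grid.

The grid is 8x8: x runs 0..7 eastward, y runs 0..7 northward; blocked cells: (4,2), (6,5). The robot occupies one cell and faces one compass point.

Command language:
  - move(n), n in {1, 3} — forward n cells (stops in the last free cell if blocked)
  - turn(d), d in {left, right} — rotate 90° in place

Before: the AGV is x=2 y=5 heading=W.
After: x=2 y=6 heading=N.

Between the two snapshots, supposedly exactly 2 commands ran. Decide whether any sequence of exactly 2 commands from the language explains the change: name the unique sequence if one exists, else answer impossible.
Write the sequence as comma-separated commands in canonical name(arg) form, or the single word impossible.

key: cell and facing (now N) both changed — the 2 commands mix motion and turning
start: x=2 y=5 heading=W
[1] after turn(right): x=2 y=5 heading=N
[2] after move(1): x=2 y=6 heading=N
uniquely the one of 16 2-step routes that fits.

turn(right), move(1)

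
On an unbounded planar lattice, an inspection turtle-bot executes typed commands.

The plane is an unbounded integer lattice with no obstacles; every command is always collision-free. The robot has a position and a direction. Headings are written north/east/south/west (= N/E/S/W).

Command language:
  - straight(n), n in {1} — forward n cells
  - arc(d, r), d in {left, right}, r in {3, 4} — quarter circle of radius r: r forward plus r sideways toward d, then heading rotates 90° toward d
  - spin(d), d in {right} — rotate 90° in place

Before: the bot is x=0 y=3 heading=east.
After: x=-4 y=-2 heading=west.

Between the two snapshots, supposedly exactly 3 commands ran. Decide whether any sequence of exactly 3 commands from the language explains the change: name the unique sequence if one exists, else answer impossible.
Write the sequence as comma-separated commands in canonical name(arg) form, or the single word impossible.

key: order matters: swapping spin(right) and arc(right, 4) lands elsewhere
start: x=0 y=3 heading=east
step 1 (spin(right)): x=0 y=3 heading=south
step 2 (straight(1)): x=0 y=2 heading=south
step 3 (arc(right, 4)): x=-4 y=-2 heading=west
no rival 3-sequence matches.

spin(right), straight(1), arc(right, 4)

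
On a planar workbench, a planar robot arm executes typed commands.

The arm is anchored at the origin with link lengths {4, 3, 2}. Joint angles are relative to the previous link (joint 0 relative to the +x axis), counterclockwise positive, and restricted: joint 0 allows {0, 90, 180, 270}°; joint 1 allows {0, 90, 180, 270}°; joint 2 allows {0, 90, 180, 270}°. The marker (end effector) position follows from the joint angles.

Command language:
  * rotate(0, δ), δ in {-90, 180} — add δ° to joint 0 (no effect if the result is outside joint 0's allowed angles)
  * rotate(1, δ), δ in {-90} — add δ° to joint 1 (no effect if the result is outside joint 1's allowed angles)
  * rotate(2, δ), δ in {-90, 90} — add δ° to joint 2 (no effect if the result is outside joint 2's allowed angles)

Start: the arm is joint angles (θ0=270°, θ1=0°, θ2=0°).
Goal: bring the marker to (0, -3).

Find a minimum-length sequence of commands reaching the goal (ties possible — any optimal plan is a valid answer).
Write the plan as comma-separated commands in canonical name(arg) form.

initial: joint angles (θ0=270°, θ1=0°, θ2=0°)
[1] after rotate(2, 90): joint angles (θ0=270°, θ1=0°, θ2=90°)
[2] after rotate(2, 90): joint angles (θ0=270°, θ1=0°, θ2=180°)
[3] after rotate(1, -90): joint angles (θ0=270°, θ1=270°, θ2=180°)
[4] after rotate(1, -90): joint angles (θ0=270°, θ1=180°, θ2=180°)
nothing shorter than 4 reaches the goal.

rotate(2, 90), rotate(2, 90), rotate(1, -90), rotate(1, -90)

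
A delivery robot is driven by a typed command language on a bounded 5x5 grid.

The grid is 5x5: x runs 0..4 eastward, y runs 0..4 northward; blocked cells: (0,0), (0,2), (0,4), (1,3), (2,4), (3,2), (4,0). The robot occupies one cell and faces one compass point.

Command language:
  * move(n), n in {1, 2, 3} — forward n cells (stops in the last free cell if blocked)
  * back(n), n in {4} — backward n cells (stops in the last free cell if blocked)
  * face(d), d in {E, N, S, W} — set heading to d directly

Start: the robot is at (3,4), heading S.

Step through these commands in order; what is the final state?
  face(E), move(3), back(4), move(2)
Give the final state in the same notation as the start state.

at (4,4), heading E

start: at (3,4), heading S
1. face(E) → at (3,4), heading E
2. move(3) → at (4,4), heading E
3. back(4) → at (3,4), heading E
4. move(2) → at (4,4), heading E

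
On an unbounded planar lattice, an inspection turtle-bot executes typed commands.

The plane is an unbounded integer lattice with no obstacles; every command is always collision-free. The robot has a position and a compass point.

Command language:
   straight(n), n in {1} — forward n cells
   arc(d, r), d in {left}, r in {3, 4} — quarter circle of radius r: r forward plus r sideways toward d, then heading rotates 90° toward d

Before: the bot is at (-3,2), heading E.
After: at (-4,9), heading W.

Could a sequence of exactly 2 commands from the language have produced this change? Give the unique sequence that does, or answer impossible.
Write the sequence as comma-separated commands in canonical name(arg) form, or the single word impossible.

arc(left, 3), arc(left, 4)

key: running arc(left, 4) before arc(left, 3) would end elsewhere — order is forced
t0: at (-3,2), heading E
1. arc(left, 3) → at (0,5), heading N
2. arc(left, 4) → at (-4,9), heading W
all 9 alternatives checked — unique.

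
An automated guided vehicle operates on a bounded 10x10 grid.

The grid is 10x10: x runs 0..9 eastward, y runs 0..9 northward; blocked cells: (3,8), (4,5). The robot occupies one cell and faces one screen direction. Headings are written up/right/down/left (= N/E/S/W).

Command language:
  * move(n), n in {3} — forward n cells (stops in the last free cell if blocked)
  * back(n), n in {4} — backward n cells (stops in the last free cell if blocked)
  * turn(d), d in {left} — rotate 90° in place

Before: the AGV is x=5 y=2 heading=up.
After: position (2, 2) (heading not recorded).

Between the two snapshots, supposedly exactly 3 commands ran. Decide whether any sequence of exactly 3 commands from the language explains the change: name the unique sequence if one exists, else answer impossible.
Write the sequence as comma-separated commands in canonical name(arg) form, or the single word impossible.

begin: x=5 y=2 heading=up
[1] after turn(left): x=5 y=2 heading=left
[2] after move(3): x=2 y=2 heading=left
[3] after turn(left): x=2 y=2 heading=down
all 27 alternatives checked — unique.

turn(left), move(3), turn(left)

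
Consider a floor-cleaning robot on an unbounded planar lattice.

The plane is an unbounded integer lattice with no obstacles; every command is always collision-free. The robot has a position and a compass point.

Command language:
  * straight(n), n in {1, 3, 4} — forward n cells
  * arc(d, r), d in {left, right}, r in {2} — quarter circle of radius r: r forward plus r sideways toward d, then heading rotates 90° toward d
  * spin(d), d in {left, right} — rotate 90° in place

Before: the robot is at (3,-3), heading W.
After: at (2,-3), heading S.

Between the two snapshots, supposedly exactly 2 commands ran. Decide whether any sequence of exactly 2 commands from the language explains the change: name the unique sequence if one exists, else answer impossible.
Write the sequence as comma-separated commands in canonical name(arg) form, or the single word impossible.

straight(1), spin(left)

key: cell and facing (now S) both changed — the 2 commands mix motion and turning
begin: at (3,-3), heading W
[1] after straight(1): at (2,-3), heading W
[2] after spin(left): at (2,-3), heading S
uniquely the one of 49 2-step routes that fits.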